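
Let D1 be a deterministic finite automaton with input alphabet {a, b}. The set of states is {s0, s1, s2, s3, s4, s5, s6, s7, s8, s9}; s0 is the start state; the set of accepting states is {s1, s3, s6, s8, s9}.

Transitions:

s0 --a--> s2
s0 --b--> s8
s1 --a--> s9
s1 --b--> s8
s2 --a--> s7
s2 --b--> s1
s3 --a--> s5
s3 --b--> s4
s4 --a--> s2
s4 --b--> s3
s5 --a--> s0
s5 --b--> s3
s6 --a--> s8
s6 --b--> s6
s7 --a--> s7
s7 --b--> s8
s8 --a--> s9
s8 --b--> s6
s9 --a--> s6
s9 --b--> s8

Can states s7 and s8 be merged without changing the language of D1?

No

First remove the unreachable states {s3,s4,s5}; 7 states remain.
P0 = {s1,s6,s8,s9} | {s0,s2,s7}.
Stable partition: {s1,s6,s8,s9} | {s0,s2,s7} — 2 equivalence classes.
s7 and s8 end up in different blocks, so they are distinguishable. For instance, the string 'ε' is accepted from only s8.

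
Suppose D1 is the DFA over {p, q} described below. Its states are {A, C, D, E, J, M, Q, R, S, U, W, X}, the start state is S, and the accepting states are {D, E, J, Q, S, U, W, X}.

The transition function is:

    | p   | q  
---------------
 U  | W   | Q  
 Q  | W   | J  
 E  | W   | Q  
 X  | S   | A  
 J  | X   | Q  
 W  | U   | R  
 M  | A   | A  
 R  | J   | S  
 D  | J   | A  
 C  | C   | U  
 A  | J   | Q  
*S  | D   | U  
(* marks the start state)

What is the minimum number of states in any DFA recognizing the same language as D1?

3

Reachable states from the start: {A,D,J,Q,R,S,U,W,X}. Unreachable: {C,E,M} — drop them.
Start with accepting vs non-accepting: {D,J,Q,S,U,W,X} | {A,R}.
Split {D,J,Q,S,U,W,X} by δ(·,q) → {J,Q,S,U} and {D,W,X}.
No further refinement is possible. Final partition (3 blocks): {J,Q,S,U} | {A,R} | {D,W,X}.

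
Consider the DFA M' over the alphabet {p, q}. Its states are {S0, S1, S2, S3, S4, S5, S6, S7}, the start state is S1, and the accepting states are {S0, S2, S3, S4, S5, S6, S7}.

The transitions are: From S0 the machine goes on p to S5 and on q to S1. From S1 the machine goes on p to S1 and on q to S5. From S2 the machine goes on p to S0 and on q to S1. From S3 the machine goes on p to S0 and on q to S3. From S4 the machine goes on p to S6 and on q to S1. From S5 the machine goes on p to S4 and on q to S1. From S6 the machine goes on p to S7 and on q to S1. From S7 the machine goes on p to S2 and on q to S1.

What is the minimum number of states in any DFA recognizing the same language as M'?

States {S3} cannot be reached from the start state, so discard them.
Initial partition by acceptance: {S0,S2,S4,S5,S6,S7} | {S1}.
Stable partition: {S0,S2,S4,S5,S6,S7} | {S1} — 2 equivalence classes.

2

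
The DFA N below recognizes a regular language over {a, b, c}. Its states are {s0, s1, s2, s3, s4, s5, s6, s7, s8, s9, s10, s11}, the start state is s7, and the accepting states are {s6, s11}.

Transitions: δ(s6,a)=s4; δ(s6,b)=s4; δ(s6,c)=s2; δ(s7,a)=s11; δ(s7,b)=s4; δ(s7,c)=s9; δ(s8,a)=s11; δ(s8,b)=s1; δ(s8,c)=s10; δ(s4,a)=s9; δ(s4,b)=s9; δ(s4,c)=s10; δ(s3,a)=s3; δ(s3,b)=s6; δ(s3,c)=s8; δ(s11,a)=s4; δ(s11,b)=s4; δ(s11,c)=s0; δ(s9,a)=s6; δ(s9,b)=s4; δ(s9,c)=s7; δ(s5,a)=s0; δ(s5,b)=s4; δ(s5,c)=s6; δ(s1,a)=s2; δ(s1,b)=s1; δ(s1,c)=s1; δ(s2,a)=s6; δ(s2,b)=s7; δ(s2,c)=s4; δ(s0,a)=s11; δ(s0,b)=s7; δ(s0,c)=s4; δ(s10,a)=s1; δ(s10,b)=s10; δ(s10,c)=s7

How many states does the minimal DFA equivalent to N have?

First remove the unreachable states {s3,s5,s8}; 9 states remain.
Start with accepting vs non-accepting: {s6,s11} | {s0,s1,s2,s4,s7,s9,s10}.
Split {s0,s1,s2,s4,s7,s9,s10} by δ(·,a) → {s0,s2,s7,s9} and {s1,s4,s10}.
On input b, block {s0,s2,s7,s9} splits into {s0,s2} and {s7,s9}.
On input a, block {s1,s4,s10} splits into {s1} and {s4} and {s10}.
No further refinement is possible. Final partition (6 blocks): {s6,s11} | {s0,s2} | {s1} | {s7,s9} | {s4} | {s10}.

6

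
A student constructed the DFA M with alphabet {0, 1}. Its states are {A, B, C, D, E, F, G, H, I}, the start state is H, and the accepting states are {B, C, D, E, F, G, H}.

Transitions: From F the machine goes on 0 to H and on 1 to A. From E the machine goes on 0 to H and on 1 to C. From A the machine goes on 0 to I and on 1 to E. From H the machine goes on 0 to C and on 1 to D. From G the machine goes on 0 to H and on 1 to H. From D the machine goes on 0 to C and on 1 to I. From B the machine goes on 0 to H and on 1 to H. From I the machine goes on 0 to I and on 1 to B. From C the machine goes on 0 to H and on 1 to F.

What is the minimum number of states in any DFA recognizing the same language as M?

First remove the unreachable states {G}; 8 states remain.
Initial partition by acceptance: {B,C,D,E,F,H} | {A,I}.
On input 1, block {B,C,D,E,F,H} splits into {B,C,E,H} and {D,F}.
Split {B,C,E,H} by δ(·,1) → {B,E} and {C,H}.
Stable partition: {B,E} | {A,I} | {D,F} | {C,H} — 4 equivalence classes.

4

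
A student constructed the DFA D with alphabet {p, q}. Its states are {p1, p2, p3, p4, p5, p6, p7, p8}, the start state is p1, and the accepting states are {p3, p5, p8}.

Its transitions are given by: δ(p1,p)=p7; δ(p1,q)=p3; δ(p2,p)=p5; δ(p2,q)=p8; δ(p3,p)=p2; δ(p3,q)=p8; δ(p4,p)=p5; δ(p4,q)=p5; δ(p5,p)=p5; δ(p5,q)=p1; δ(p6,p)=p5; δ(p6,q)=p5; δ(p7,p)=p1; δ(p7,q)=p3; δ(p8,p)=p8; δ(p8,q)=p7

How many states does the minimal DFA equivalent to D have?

First remove the unreachable states {p4,p6}; 6 states remain.
Initial partition by acceptance: {p3,p5,p8} | {p1,p2,p7}.
Split {p3,p5,p8} by δ(·,p) → {p5,p8} and {p3}.
Refine {p1,p2,p7} on symbol p: members go to different blocks, giving {p1,p7} and {p2}.
The partition is now stable with 4 blocks: {p5,p8} | {p1,p7} | {p3} | {p2}.

4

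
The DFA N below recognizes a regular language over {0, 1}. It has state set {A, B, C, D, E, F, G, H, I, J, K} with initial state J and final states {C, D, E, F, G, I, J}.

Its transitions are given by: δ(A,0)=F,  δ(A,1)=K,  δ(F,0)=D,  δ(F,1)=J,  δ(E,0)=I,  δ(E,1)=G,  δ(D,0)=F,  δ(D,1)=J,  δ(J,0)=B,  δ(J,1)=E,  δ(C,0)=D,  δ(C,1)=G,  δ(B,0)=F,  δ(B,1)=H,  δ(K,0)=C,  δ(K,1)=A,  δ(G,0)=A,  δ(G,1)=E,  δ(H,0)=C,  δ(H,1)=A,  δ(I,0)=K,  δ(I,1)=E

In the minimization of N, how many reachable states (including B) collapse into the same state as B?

4

Initial partition by acceptance: {C,D,E,F,G,I,J} | {A,B,H,K}.
Split {C,D,E,F,G,I,J} by δ(·,0) → {C,D,E,F} and {G,I,J}.
Split {C,D,E,F} by δ(·,0) → {C,D,F} and {E}.
Stable partition: {C,D,F} | {A,B,H,K} | {G,I,J} | {E} — 4 equivalence classes.
The equivalence class containing B is {A,B,H,K}, of size 4.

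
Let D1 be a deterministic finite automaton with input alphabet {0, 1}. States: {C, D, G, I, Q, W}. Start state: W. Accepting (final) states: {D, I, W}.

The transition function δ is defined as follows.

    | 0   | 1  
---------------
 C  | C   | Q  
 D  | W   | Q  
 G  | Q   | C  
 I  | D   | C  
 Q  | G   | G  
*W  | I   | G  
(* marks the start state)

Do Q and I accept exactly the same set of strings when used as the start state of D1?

Every state is reachable, so we keep all 6.
Initial partition by acceptance: {D,I,W} | {C,G,Q}.
Stable partition: {D,I,W} | {C,G,Q} — 2 equivalence classes.
Q and I end up in different blocks, so they are distinguishable. For instance, the string 'ε' is accepted from only I.

No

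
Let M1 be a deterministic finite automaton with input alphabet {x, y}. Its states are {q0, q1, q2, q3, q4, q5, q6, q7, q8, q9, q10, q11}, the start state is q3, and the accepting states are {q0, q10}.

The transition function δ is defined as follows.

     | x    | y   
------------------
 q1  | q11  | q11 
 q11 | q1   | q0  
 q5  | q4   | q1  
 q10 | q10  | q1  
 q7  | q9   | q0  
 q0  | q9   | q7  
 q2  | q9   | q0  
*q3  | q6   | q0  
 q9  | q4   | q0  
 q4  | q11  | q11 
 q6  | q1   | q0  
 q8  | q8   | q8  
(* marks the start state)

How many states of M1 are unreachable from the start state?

Starting at q3 and following transitions, the reachable set is {q0, q1, q3, q4, q6, q7, q9, q11}. That leaves q2, q5, q8, q10 unreachable — 4 in total.

4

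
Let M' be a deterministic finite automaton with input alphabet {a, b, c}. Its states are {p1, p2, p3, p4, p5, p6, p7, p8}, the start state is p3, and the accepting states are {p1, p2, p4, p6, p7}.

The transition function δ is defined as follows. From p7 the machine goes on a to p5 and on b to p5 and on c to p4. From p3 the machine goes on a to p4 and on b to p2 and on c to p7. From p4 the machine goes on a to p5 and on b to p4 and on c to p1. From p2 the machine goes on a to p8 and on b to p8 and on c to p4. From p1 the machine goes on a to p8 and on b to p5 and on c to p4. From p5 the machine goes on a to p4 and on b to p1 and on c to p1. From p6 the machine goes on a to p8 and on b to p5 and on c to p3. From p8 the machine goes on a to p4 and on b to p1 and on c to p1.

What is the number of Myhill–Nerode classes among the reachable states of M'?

3

States {p6} cannot be reached from the start state, so discard them.
Start with accepting vs non-accepting: {p1,p2,p4,p7} | {p3,p5,p8}.
Refine {p1,p2,p4,p7} on symbol b: members go to different blocks, giving {p1,p2,p7} and {p4}.
Stable partition: {p1,p2,p7} | {p3,p5,p8} | {p4} — 3 equivalence classes.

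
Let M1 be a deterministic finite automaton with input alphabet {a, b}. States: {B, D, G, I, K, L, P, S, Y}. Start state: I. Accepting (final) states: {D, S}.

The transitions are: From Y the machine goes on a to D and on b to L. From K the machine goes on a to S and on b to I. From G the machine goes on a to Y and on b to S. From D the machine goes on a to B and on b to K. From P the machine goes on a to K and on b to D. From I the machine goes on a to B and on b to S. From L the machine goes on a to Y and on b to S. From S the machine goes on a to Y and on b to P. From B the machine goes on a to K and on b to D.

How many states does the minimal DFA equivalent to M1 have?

States {G} cannot be reached from the start state, so discard them.
P0 = {D,S} | {B,I,K,L,P,Y}.
Refine {B,I,K,L,P,Y} on symbol a: members go to different blocks, giving {B,I,L,P} and {K,Y}.
Refine {D,S} on symbol a: members go to different blocks, giving {S} and {D}.
Split {B,I,L,P} by δ(·,a) → {B,L,P} and {I}.
On input b, block {B,L,P} splits into {B,P} and {L}.
Split {K,Y} by δ(·,a) → {K} and {Y}.
No further refinement is possible. Final partition (7 blocks): {S} | {B,P} | {K} | {D} | {I} | {L} | {Y}.

7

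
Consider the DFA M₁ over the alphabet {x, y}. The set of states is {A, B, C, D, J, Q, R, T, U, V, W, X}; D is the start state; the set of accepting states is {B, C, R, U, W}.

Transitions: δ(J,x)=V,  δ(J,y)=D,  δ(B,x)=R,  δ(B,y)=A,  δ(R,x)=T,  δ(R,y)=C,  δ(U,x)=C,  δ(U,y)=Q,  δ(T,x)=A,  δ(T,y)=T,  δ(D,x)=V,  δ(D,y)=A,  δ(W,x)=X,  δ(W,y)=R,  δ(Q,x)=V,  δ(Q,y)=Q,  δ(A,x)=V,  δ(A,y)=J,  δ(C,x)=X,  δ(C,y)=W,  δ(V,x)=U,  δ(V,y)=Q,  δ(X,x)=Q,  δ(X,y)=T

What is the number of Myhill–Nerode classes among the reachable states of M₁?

Reachable states from the start: {A,C,D,J,Q,R,T,U,V,W,X}. Unreachable: {B} — drop them.
Initial partition by acceptance: {C,R,U,W} | {A,D,J,Q,T,V,X}.
Split {C,R,U,W} by δ(·,x) → {C,R,W} and {U}.
On input x, block {A,D,J,Q,T,V,X} splits into {A,D,J,Q,T,X} and {V}.
Split {A,D,J,Q,T,X} by δ(·,x) → {A,D,J,Q} and {T,X}.
Stable partition: {C,R,W} | {A,D,J,Q} | {U} | {V} | {T,X} — 5 equivalence classes.

5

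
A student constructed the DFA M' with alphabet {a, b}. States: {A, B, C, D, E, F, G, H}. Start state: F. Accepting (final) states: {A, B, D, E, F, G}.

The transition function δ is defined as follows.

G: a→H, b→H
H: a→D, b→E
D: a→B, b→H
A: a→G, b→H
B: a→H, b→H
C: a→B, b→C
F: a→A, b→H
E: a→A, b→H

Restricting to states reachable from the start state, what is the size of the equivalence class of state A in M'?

Reachable states from the start: {A,B,D,E,F,G,H}. Unreachable: {C} — drop them.
Initial partition by acceptance: {A,B,D,E,F,G} | {H}.
On input a, block {A,B,D,E,F,G} splits into {A,D,E,F} and {B,G}.
On input a, block {A,D,E,F} splits into {A,D} and {E,F}.
No further refinement is possible. Final partition (4 blocks): {A,D} | {H} | {B,G} | {E,F}.
The equivalence class containing A is {A,D}, of size 2.

2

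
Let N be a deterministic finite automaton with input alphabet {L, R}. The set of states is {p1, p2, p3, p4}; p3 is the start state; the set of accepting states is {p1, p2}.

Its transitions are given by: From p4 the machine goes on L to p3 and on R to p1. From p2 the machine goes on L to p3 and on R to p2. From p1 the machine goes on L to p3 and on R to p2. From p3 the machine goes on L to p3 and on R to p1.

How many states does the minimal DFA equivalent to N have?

Reachable states from the start: {p1,p2,p3}. Unreachable: {p4} — drop them.
P0 = {p1,p2} | {p3}.
Stable partition: {p1,p2} | {p3} — 2 equivalence classes.

2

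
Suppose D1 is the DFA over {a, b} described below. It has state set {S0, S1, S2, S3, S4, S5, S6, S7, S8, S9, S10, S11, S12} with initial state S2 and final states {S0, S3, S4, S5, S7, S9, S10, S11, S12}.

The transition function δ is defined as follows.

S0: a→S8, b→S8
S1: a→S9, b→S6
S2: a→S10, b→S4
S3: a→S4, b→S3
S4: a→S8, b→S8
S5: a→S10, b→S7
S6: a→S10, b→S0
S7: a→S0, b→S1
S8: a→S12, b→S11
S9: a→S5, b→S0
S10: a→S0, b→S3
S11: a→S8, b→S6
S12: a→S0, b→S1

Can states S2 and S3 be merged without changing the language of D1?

No

Every state is reachable, so we keep all 13.
Start with accepting vs non-accepting: {S0,S3,S4,S5,S7,S9,S10,S11,S12} | {S1,S2,S6,S8}.
On input a, block {S0,S3,S4,S5,S7,S9,S10,S11,S12} splits into {S3,S5,S7,S9,S10,S12} and {S0,S4,S11}.
Split {S3,S5,S7,S9,S10,S12} by δ(·,a) → {S3,S7,S10,S12} and {S5,S9}.
On input b, block {S3,S7,S10,S12} splits into {S3,S10} and {S7,S12}.
Split {S1,S2,S6,S8} by δ(·,a) → {S2,S6} and {S1} and {S8}.
Refine {S0,S4,S11} on symbol b: members go to different blocks, giving {S0,S4} and {S11}.
Refine {S5,S9} on symbol a: members go to different blocks, giving {S5} and {S9}.
No further refinement is possible. Final partition (9 blocks): {S3,S10} | {S2,S6} | {S0,S4} | {S5} | {S7,S12} | {S1} | {S8} | {S11} | {S9}.
S2 and S3 end up in different blocks, so they are distinguishable. For instance, the string 'ε' is accepted from only S3.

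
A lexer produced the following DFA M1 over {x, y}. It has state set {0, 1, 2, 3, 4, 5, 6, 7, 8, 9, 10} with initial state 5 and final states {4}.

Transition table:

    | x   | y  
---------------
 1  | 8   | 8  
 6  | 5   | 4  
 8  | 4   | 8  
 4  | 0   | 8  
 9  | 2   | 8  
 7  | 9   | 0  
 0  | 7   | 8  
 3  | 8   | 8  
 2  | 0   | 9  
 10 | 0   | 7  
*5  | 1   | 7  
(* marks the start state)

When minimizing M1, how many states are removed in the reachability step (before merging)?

3

Starting at 5 and following transitions, the reachable set is {0, 1, 2, 4, 5, 7, 8, 9}. That leaves 3, 6, 10 unreachable — 3 in total.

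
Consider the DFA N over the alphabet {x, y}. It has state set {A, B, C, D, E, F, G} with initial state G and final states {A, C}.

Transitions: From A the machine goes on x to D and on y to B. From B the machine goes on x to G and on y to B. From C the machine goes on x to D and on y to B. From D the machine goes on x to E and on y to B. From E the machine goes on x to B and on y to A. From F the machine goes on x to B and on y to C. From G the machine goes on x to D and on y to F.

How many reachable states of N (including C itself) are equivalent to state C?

2

Every state is reachable, so we keep all 7.
Initial partition by acceptance: {A,C} | {B,D,E,F,G}.
On input y, block {B,D,E,F,G} splits into {B,D,G} and {E,F}.
On input x, block {B,D,G} splits into {B,G} and {D}.
Split {B,G} by δ(·,x) → {B} and {G}.
No further refinement is possible. Final partition (5 blocks): {A,C} | {B} | {E,F} | {D} | {G}.
The equivalence class containing C is {A,C}, of size 2.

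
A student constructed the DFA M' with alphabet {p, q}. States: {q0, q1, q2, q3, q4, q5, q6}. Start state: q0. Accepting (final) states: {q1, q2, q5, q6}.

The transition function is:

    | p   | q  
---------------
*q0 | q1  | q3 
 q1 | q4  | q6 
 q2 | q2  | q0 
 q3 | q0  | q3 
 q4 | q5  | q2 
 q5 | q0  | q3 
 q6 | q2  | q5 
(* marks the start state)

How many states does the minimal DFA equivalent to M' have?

7

All states are reachable from the start state.
Start with accepting vs non-accepting: {q1,q2,q5,q6} | {q0,q3,q4}.
Refine {q1,q2,q5,q6} on symbol p: members go to different blocks, giving {q1,q5} and {q2,q6}.
Refine {q1,q5} on symbol q: members go to different blocks, giving {q1} and {q5}.
On input p, block {q0,q3,q4} splits into {q0} and {q3} and {q4}.
Refine {q2,q6} on symbol q: members go to different blocks, giving {q2} and {q6}.
No further refinement is possible. Final partition (7 blocks): {q1} | {q0} | {q2} | {q5} | {q3} | {q4} | {q6}.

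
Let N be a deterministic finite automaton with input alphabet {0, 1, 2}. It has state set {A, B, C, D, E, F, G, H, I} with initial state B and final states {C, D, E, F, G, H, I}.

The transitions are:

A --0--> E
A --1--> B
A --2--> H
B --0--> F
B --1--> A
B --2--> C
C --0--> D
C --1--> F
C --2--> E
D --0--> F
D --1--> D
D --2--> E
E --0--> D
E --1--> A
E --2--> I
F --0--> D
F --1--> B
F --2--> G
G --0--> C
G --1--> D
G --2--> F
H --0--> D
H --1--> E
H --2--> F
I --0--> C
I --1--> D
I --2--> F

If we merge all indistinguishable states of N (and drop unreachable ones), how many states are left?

Start with accepting vs non-accepting: {C,D,E,F,G,H,I} | {A,B}.
On input 1, block {C,D,E,F,G,H,I} splits into {C,D,G,H,I} and {E,F}.
Split {C,D,G,H,I} by δ(·,0) → {C,G,H,I} and {D}.
On input 0, block {C,G,H,I} splits into {C,H} and {G,I}.
Stable partition: {C,H} | {A,B} | {E,F} | {D} | {G,I} — 5 equivalence classes.

5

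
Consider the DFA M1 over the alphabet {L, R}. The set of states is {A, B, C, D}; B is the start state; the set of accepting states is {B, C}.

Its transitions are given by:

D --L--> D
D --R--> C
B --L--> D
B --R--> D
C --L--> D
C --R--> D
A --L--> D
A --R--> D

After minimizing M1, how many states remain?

First remove the unreachable states {A}; 3 states remain.
Start with accepting vs non-accepting: {B,C} | {D}.
Stable partition: {B,C} | {D} — 2 equivalence classes.

2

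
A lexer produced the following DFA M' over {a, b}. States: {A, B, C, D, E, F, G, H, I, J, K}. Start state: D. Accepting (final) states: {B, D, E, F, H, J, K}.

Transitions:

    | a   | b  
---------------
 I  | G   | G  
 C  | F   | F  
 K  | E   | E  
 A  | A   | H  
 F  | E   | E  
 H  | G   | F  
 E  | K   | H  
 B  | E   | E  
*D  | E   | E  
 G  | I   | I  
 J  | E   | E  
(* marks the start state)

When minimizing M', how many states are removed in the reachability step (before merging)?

4

BFS from D reaches {D, E, F, G, H, I, K}; the 4 state(s) A, B, C, J are never visited.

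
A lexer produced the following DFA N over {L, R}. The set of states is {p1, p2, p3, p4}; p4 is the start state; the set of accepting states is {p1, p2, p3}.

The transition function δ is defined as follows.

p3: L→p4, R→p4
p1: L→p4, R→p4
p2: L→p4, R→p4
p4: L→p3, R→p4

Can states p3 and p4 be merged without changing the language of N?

No

First remove the unreachable states {p1,p2}; 2 states remain.
Start with accepting vs non-accepting: {p3} | {p4}.
The partition is now stable with 2 blocks: {p3} | {p4}.
p3 and p4 end up in different blocks, so they are distinguishable. For instance, the string 'ε' is accepted from only p3.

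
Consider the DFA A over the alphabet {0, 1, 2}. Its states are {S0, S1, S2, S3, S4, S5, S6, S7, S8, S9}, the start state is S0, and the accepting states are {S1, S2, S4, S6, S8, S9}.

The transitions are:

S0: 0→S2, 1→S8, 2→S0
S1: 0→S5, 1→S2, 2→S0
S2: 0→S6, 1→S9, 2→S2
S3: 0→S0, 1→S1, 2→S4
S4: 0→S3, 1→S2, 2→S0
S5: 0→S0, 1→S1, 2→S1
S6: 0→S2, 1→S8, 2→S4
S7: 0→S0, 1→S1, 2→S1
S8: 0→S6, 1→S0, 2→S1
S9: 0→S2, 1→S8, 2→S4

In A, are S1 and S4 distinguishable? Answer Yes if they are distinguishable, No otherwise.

States {S7} cannot be reached from the start state, so discard them.
P0 = {S1,S2,S4,S6,S8,S9} | {S0,S3,S5}.
Refine {S1,S2,S4,S6,S8,S9} on symbol 0: members go to different blocks, giving {S2,S6,S8,S9} and {S1,S4}.
On input 1, block {S2,S6,S8,S9} splits into {S2,S6,S9} and {S8}.
On input 1, block {S2,S6,S9} splits into {S6,S9} and {S2}.
Split {S0,S3,S5} by δ(·,0) → {S3,S5} and {S0}.
The partition is now stable with 6 blocks: {S6,S9} | {S3,S5} | {S1,S4} | {S8} | {S2} | {S0}.
S1 and S4 lie in the same block of the stable partition, so they are equivalent — no string distinguishes them.

No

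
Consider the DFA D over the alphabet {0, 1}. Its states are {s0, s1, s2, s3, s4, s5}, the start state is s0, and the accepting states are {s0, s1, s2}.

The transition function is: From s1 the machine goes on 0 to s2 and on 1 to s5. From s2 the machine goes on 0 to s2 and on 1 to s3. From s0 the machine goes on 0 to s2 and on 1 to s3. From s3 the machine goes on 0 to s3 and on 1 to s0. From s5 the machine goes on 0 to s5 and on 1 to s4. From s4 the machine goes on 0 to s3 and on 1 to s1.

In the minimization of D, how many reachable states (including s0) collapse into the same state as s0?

States {s1,s4,s5} cannot be reached from the start state, so discard them.
Initial partition by acceptance: {s0,s2} | {s3}.
Stable partition: {s0,s2} | {s3} — 2 equivalence classes.
The equivalence class containing s0 is {s0,s2}, of size 2.

2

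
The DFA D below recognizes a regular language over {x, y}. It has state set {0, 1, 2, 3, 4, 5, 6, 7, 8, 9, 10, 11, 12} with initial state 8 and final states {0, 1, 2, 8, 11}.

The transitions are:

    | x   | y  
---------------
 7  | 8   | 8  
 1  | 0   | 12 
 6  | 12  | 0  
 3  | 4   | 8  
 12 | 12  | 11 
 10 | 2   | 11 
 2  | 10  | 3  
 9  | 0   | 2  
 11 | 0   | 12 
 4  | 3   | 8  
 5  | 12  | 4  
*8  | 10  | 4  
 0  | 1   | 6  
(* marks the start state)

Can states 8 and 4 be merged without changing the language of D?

No

Reachable states from the start: {0,1,2,3,4,6,8,10,11,12}. Unreachable: {5,7,9} — drop them.
Start with accepting vs non-accepting: {0,1,2,8,11} | {3,4,6,10,12}.
Split {0,1,2,8,11} by δ(·,x) → {0,1,11} and {2,8}.
Refine {3,4,6,10,12} on symbol x: members go to different blocks, giving {3,4,6,12} and {10}.
Split {3,4,6,12} by δ(·,y) → {3,4} and {6,12}.
The partition is now stable with 5 blocks: {0,1,11} | {3,4} | {2,8} | {10} | {6,12}.
8 and 4 end up in different blocks, so they are distinguishable. For instance, the string 'ε' is accepted from only 8.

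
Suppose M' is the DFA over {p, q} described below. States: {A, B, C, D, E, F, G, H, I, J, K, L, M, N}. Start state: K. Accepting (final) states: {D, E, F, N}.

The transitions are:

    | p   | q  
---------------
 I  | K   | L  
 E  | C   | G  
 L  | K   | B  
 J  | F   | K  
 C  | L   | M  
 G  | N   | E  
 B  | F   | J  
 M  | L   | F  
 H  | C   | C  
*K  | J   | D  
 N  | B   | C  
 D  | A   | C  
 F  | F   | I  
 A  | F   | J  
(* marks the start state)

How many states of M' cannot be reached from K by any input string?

Starting at K and following transitions, the reachable set is {A, B, C, D, F, I, J, K, L, M}. That leaves E, G, H, N unreachable — 4 in total.

4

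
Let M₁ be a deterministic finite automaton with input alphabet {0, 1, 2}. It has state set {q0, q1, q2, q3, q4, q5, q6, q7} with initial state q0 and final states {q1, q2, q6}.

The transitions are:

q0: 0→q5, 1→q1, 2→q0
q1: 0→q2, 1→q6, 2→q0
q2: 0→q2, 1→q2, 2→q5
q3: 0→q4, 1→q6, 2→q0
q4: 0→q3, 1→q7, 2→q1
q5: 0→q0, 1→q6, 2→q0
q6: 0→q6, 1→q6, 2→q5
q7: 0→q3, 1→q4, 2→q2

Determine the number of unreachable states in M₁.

No path from q0 leads to q3, q4, q7; the other 5 states are all reachable.

3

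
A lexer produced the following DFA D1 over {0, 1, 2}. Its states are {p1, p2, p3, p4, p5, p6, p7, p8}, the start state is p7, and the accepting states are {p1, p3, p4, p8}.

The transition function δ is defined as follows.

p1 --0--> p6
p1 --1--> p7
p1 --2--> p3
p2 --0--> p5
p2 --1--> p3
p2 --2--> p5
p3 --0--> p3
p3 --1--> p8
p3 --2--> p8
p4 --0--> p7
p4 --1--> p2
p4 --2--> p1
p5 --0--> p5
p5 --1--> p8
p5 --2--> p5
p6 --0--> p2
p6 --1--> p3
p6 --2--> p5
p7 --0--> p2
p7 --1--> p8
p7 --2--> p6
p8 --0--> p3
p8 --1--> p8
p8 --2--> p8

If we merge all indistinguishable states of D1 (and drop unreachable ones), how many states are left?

Reachable states from the start: {p2,p3,p5,p6,p7,p8}. Unreachable: {p1,p4} — drop them.
Start with accepting vs non-accepting: {p3,p8} | {p2,p5,p6,p7}.
The partition is now stable with 2 blocks: {p3,p8} | {p2,p5,p6,p7}.

2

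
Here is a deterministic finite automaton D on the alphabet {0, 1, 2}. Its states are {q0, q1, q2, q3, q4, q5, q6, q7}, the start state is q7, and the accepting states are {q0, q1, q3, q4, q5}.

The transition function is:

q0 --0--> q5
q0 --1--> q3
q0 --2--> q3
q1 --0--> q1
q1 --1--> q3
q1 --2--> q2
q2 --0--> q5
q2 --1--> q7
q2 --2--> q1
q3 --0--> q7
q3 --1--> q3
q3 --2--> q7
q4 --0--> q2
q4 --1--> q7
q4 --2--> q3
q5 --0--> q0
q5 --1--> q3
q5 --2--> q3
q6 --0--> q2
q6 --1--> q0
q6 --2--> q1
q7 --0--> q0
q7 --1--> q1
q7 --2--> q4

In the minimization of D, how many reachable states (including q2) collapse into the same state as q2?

1

States {q6} cannot be reached from the start state, so discard them.
Initial partition by acceptance: {q0,q1,q3,q4,q5} | {q2,q7}.
On input 0, block {q0,q1,q3,q4,q5} splits into {q0,q1,q5} and {q3,q4}.
Split {q0,q1,q5} by δ(·,2) → {q0,q5} and {q1}.
Refine {q2,q7} on symbol 1: members go to different blocks, giving {q2} and {q7}.
On input 0, block {q3,q4} splits into {q3} and {q4}.
The partition is now stable with 6 blocks: {q0,q5} | {q2} | {q3} | {q1} | {q7} | {q4}.
The equivalence class containing q2 is {q2}, of size 1.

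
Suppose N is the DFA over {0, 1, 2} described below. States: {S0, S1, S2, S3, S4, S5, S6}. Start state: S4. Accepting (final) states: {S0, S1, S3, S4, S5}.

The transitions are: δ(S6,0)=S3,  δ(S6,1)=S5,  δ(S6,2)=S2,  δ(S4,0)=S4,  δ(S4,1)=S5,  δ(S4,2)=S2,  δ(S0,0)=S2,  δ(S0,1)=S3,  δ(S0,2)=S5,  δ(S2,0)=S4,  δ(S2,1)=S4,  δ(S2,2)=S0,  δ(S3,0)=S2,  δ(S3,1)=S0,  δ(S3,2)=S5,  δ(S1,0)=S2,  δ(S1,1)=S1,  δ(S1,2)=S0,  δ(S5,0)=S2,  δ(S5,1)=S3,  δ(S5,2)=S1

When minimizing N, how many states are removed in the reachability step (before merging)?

1

Starting at S4 and following transitions, the reachable set is {S0, S1, S2, S3, S4, S5}. That leaves S6 unreachable — 1 in total.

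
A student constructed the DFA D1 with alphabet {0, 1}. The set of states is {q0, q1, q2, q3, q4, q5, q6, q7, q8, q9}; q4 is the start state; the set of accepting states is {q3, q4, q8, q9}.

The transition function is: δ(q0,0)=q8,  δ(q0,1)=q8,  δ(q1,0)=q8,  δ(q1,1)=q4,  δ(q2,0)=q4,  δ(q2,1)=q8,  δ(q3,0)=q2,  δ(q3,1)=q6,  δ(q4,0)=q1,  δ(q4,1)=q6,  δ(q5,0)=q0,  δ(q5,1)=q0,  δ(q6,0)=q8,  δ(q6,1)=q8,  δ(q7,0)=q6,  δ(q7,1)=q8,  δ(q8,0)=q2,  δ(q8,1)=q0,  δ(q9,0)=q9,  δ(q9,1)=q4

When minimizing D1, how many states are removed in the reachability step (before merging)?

No path from q4 leads to q3, q5, q7, q9; the other 6 states are all reachable.

4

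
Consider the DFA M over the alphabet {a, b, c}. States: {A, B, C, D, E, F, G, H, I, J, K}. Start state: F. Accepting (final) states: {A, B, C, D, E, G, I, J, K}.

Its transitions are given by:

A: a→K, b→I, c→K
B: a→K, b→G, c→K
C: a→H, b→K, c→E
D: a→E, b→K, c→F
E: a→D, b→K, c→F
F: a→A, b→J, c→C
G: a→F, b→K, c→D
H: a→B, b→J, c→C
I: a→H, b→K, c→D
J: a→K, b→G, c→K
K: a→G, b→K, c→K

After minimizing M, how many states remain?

Every state is reachable, so we keep all 11.
Initial partition by acceptance: {A,B,C,D,E,G,I,J,K} | {F,H}.
On input a, block {A,B,C,D,E,G,I,J,K} splits into {A,B,D,E,J,K} and {C,G,I}.
On input a, block {A,B,D,E,J,K} splits into {A,B,D,E,J} and {K}.
Refine {A,B,D,E,J} on symbol a: members go to different blocks, giving {A,B,J} and {D,E}.
No further refinement is possible. Final partition (5 blocks): {A,B,J} | {F,H} | {C,G,I} | {K} | {D,E}.

5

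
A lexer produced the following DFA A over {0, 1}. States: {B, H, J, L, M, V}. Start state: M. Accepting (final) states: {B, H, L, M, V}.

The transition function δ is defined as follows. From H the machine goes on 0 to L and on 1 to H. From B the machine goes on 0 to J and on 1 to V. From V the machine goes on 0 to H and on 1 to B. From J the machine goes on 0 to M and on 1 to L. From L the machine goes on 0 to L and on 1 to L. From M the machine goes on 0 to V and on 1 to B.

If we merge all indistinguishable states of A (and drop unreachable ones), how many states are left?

5

Every state is reachable, so we keep all 6.
Start with accepting vs non-accepting: {B,H,L,M,V} | {J}.
On input 0, block {B,H,L,M,V} splits into {H,L,M,V} and {B}.
Refine {H,L,M,V} on symbol 1: members go to different blocks, giving {H,L} and {M,V}.
Split {M,V} by δ(·,0) → {M} and {V}.
Stable partition: {H,L} | {J} | {B} | {M} | {V} — 5 equivalence classes.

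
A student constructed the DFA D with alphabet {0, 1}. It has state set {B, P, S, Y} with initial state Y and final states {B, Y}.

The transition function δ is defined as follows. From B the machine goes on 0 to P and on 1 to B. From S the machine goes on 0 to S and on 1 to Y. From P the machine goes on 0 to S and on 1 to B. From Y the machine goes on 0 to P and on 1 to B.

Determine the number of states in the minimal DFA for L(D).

Start with accepting vs non-accepting: {B,Y} | {P,S}.
Stable partition: {B,Y} | {P,S} — 2 equivalence classes.

2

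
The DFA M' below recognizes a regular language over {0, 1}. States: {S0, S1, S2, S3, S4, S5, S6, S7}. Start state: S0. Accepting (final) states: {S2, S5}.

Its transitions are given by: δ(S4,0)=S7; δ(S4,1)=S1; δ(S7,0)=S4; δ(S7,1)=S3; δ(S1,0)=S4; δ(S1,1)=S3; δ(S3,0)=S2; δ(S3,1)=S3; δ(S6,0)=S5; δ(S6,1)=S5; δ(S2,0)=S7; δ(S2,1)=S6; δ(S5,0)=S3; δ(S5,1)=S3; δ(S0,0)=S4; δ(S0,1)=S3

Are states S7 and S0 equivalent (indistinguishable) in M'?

Initial partition by acceptance: {S2,S5} | {S0,S1,S3,S4,S6,S7}.
On input 0, block {S0,S1,S3,S4,S6,S7} splits into {S0,S1,S4,S7} and {S3,S6}.
Split {S2,S5} by δ(·,0) → {S2} and {S5}.
Refine {S0,S1,S4,S7} on symbol 1: members go to different blocks, giving {S0,S1,S7} and {S4}.
On input 0, block {S3,S6} splits into {S3} and {S6}.
The partition is now stable with 6 blocks: {S2} | {S0,S1,S7} | {S3} | {S5} | {S4} | {S6}.
S7 and S0 lie in the same block of the stable partition, so they are equivalent — no string distinguishes them.

Yes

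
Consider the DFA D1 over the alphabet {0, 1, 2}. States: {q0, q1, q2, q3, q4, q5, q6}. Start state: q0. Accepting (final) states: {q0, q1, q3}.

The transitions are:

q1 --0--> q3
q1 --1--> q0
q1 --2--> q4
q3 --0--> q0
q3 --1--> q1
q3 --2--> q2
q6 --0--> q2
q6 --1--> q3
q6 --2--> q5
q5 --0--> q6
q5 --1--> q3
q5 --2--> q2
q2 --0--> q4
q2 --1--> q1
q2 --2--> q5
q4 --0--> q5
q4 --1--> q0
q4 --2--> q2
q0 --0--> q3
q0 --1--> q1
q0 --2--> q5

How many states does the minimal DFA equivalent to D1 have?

Start with accepting vs non-accepting: {q0,q1,q3} | {q2,q4,q5,q6}.
The partition is now stable with 2 blocks: {q0,q1,q3} | {q2,q4,q5,q6}.

2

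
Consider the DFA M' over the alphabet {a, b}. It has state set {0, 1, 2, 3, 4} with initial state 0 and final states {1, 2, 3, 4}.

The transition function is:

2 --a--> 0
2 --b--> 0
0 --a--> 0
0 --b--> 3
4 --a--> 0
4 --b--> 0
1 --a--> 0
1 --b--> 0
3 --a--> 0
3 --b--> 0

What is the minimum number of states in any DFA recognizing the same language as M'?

2

States {1,2,4} cannot be reached from the start state, so discard them.
Start with accepting vs non-accepting: {3} | {0}.
Stable partition: {3} | {0} — 2 equivalence classes.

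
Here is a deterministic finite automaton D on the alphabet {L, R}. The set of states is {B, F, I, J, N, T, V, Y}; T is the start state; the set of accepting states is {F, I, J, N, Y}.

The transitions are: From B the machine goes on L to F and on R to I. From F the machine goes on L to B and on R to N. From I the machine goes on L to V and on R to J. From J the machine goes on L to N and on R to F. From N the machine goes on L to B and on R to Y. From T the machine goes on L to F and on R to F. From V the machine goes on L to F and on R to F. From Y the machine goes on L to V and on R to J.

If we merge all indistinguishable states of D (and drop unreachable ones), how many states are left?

Initial partition by acceptance: {F,I,J,N,Y} | {B,T,V}.
Split {F,I,J,N,Y} by δ(·,L) → {F,I,N,Y} and {J}.
On input R, block {F,I,N,Y} splits into {F,N} and {I,Y}.
Refine {F,N} on symbol R: members go to different blocks, giving {F} and {N}.
Refine {B,T,V} on symbol R: members go to different blocks, giving {T,V} and {B}.
No further refinement is possible. Final partition (6 blocks): {F} | {T,V} | {J} | {I,Y} | {N} | {B}.

6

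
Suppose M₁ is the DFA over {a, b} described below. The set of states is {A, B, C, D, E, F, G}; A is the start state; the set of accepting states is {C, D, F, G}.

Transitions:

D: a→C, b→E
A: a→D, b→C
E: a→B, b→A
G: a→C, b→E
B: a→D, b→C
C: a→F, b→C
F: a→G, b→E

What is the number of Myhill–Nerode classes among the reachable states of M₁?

5

Every state is reachable, so we keep all 7.
P0 = {C,D,F,G} | {A,B,E}.
Refine {C,D,F,G} on symbol b: members go to different blocks, giving {D,F,G} and {C}.
On input a, block {D,F,G} splits into {D,G} and {F}.
On input a, block {A,B,E} splits into {A,B} and {E}.
Stable partition: {D,G} | {A,B} | {C} | {F} | {E} — 5 equivalence classes.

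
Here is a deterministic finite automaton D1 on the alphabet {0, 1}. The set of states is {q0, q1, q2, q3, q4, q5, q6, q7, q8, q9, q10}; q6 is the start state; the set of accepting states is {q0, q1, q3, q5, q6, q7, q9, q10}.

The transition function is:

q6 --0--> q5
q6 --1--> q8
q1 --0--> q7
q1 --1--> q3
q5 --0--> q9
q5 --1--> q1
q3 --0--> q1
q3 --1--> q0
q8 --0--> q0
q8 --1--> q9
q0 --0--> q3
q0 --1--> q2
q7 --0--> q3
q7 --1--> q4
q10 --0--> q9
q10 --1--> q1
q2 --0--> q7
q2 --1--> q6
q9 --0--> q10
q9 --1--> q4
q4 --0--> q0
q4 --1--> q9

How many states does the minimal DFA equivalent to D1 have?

6

Initial partition by acceptance: {q0,q1,q3,q5,q6,q7,q9,q10} | {q2,q4,q8}.
On input 1, block {q0,q1,q3,q5,q6,q7,q9,q10} splits into {q0,q6,q7,q9} and {q1,q3,q5,q10}.
Split {q1,q3,q5,q10} by δ(·,0) → {q1,q5,q10} and {q3}.
Split {q0,q6,q7,q9} by δ(·,0) → {q0,q7} and {q6,q9}.
Refine {q1,q5,q10} on symbol 0: members go to different blocks, giving {q5,q10} and {q1}.
No further refinement is possible. Final partition (6 blocks): {q0,q7} | {q2,q4,q8} | {q5,q10} | {q3} | {q6,q9} | {q1}.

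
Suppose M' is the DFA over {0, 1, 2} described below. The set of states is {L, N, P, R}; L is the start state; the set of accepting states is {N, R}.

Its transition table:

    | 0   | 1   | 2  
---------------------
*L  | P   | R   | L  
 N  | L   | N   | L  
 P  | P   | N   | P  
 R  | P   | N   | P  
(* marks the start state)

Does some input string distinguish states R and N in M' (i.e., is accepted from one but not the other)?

No

P0 = {N,R} | {L,P}.
Stable partition: {N,R} | {L,P} — 2 equivalence classes.
R and N lie in the same block of the stable partition, so they are equivalent — no string distinguishes them.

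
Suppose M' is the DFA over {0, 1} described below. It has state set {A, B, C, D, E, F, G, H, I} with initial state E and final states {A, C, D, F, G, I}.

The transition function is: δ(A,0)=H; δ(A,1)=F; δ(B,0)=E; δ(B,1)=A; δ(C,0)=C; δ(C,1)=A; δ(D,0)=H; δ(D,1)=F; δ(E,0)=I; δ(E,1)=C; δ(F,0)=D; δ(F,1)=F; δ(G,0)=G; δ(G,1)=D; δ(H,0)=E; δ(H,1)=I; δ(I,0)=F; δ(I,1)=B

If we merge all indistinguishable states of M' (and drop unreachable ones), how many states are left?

7

First remove the unreachable states {G}; 8 states remain.
Start with accepting vs non-accepting: {A,C,D,F,I} | {B,E,H}.
Split {A,C,D,F,I} by δ(·,0) → {C,F,I} and {A,D}.
On input 0, block {C,F,I} splits into {C,I} and {F}.
On input 0, block {C,I} splits into {C} and {I}.
Split {B,E,H} by δ(·,0) → {B,H} and {E}.
Refine {B,H} on symbol 1: members go to different blocks, giving {B} and {H}.
The partition is now stable with 7 blocks: {C} | {B} | {A,D} | {F} | {I} | {E} | {H}.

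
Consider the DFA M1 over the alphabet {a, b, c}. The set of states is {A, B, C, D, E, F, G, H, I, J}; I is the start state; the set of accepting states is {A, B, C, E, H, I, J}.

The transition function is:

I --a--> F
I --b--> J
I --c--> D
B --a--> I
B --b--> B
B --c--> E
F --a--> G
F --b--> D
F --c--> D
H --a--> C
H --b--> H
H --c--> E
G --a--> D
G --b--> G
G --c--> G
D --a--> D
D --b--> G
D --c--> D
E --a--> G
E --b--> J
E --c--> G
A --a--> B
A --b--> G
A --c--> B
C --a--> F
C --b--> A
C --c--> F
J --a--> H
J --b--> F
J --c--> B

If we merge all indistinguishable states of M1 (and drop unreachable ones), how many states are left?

Initial partition by acceptance: {A,B,C,E,H,I,J} | {D,F,G}.
On input a, block {A,B,C,E,H,I,J} splits into {A,B,H,J} and {C,E,I}.
Split {A,B,H,J} by δ(·,a) → {A,J} and {B,H}.
No further refinement is possible. Final partition (4 blocks): {A,J} | {D,F,G} | {C,E,I} | {B,H}.

4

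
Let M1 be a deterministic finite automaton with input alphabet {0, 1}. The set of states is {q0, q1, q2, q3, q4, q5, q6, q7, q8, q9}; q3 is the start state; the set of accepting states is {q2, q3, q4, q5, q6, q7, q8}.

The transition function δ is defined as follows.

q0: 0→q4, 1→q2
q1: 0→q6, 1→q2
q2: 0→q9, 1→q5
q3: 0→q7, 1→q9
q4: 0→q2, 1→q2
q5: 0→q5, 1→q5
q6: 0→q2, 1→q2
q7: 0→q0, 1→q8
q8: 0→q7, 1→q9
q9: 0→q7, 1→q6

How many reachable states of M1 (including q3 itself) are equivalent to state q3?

Reachable states from the start: {q0,q2,q3,q4,q5,q6,q7,q8,q9}. Unreachable: {q1} — drop them.
P0 = {q2,q3,q4,q5,q6,q7,q8} | {q0,q9}.
Split {q2,q3,q4,q5,q6,q7,q8} by δ(·,0) → {q3,q4,q5,q6,q8} and {q2,q7}.
Split {q3,q4,q5,q6,q8} by δ(·,0) → {q3,q4,q6,q8} and {q5}.
Split {q3,q4,q6,q8} by δ(·,1) → {q3,q8} and {q4,q6}.
Split {q0,q9} by δ(·,0) → {q0} and {q9}.
Split {q2,q7} by δ(·,0) → {q2} and {q7}.
No further refinement is possible. Final partition (7 blocks): {q3,q8} | {q0} | {q2} | {q5} | {q4,q6} | {q9} | {q7}.
The equivalence class containing q3 is {q3,q8}, of size 2.

2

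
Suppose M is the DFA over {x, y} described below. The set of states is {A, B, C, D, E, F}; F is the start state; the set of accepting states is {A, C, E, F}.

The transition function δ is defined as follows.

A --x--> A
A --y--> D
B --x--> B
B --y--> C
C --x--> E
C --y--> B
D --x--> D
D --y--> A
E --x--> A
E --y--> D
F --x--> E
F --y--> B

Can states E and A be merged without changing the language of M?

Every state is reachable, so we keep all 6.
Initial partition by acceptance: {A,C,E,F} | {B,D}.
The partition is now stable with 2 blocks: {A,C,E,F} | {B,D}.
E and A lie in the same block of the stable partition, so they are equivalent — no string distinguishes them.

Yes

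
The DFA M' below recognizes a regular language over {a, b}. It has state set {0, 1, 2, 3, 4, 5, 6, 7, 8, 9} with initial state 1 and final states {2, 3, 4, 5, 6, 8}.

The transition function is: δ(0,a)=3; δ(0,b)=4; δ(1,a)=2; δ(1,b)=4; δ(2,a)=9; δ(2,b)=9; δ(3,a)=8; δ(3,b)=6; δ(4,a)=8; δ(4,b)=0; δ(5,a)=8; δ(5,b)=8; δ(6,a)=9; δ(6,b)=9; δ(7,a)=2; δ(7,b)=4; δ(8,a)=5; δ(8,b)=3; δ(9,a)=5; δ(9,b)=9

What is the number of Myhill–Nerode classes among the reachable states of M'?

First remove the unreachable states {7}; 9 states remain.
P0 = {2,3,4,5,6,8} | {0,1,9}.
Refine {2,3,4,5,6,8} on symbol a: members go to different blocks, giving {3,4,5,8} and {2,6}.
Split {3,4,5,8} by δ(·,b) → {5,8} and {3} and {4}.
Split {5,8} by δ(·,b) → {5} and {8}.
Split {0,1,9} by δ(·,a) → {0} and {1} and {9}.
The partition is now stable with 8 blocks: {5} | {0} | {2,6} | {3} | {4} | {8} | {1} | {9}.

8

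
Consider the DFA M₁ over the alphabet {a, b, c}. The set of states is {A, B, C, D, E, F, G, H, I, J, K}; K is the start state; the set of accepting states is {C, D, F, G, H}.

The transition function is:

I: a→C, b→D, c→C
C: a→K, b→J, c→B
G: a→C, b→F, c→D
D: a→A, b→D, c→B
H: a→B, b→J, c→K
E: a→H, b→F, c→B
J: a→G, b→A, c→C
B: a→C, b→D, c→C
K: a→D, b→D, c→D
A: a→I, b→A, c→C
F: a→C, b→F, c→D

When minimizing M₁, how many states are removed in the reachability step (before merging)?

BFS from K reaches {A, B, C, D, F, G, I, J, K}; the 2 state(s) E, H are never visited.

2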